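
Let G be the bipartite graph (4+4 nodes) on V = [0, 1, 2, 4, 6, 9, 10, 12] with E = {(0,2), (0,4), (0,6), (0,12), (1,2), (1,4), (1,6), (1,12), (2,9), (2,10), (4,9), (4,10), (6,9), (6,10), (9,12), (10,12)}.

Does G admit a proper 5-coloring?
A valid 5-coloring: color 1: [2, 4, 6, 12]; color 2: [0, 1, 9, 10].
(χ(G) = 2 ≤ 5.)

Yes, G is 5-colorable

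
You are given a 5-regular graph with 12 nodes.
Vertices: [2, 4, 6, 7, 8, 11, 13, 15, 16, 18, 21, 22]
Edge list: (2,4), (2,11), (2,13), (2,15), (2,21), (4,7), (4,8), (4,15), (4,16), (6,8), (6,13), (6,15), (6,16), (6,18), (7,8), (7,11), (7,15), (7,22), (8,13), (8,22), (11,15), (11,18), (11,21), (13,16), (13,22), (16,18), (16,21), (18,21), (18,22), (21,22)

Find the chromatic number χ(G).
Clique number ω(G) = 3 (lower bound: χ ≥ ω).
Suppose a proper 3-coloring c exists. The clique [2, 4, 15] takes 3 distinct colors; by symmetry let c(2) = 1, c(4) = 2, c(15) = 3.
- Vertex 7: neighbors [4, 15] already have colors [2, 3] ⇒ c(7) = 1.
- Vertex 8: neighbors [7, 4] already have colors [1, 2] ⇒ c(8) = 3.
- Vertex 13: neighbors [2, 8] already have colors [1, 3] ⇒ c(13) = 2.
- Vertex 22: neighbors [7, 13, 8] already have colors [1, 2, 3] — all 3 colors blocked. Contradiction.
The forced assignments end in a contradiction, so G has no proper 3-coloring (χ ≥ 4).
The coloring below uses 4 colors, so χ(G) = 4.
A valid 4-coloring: color 1: [2, 8, 16]; color 2: [7, 13, 21]; color 3: [4, 6, 11, 22]; color 4: [15, 18].

χ(G) = 4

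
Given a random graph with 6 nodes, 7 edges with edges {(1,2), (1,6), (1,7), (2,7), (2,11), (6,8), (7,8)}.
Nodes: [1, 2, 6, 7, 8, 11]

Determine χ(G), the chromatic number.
Clique number ω(G) = 3 (lower bound: χ ≥ ω).
The clique on [1, 2, 7] has size 3, forcing χ ≥ 3, and the coloring below uses 3 colors, so χ(G) = 3.
A valid 3-coloring: color 1: [1, 8, 11]; color 2: [6, 7]; color 3: [2].

χ(G) = 3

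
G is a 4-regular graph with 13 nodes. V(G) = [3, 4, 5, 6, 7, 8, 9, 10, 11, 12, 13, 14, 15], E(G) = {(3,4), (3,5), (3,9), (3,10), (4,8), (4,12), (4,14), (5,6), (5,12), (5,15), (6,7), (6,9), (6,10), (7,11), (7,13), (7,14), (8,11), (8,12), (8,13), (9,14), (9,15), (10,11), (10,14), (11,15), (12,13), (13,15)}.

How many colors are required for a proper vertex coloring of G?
Clique number ω(G) = 3 (lower bound: χ ≥ ω).
The clique on [4, 8, 12] has size 3, forcing χ ≥ 3, and the coloring below uses 3 colors, so χ(G) = 3.
A valid 3-coloring: color 1: [7, 9, 10, 12]; color 2: [3, 6, 8, 14, 15]; color 3: [4, 5, 11, 13].

χ(G) = 3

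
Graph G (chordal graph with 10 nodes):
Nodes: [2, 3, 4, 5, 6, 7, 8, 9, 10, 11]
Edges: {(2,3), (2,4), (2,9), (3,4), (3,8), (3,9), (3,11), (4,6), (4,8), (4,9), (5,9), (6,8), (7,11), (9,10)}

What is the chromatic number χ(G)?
Clique number ω(G) = 4 (lower bound: χ ≥ ω).
The clique on [2, 3, 4, 9] has size 4, forcing χ ≥ 4, and the coloring below uses 4 colors, so χ(G) = 4.
A valid 4-coloring: color 1: [4, 5, 10, 11]; color 2: [7, 8, 9]; color 3: [3, 6]; color 4: [2].

χ(G) = 4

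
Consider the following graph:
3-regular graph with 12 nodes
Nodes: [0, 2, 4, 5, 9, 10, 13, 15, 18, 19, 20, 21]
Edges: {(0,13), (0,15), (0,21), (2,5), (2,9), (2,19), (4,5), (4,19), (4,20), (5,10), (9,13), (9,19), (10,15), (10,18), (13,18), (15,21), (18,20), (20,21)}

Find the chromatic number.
χ(G) = 3

Clique number ω(G) = 3 (lower bound: χ ≥ ω).
The clique on [0, 15, 21] has size 3, forcing χ ≥ 3, and the coloring below uses 3 colors, so χ(G) = 3.
A valid 3-coloring: color 1: [2, 4, 10, 13, 21]; color 2: [5, 15, 19, 20]; color 3: [0, 9, 18].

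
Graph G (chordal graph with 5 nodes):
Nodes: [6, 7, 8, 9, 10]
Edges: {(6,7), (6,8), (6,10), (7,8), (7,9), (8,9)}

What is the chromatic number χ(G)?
χ(G) = 3

Clique number ω(G) = 3 (lower bound: χ ≥ ω).
The clique on [7, 8, 9] has size 3, forcing χ ≥ 3, and the coloring below uses 3 colors, so χ(G) = 3.
A valid 3-coloring: color 1: [7, 10]; color 2: [8]; color 3: [6, 9].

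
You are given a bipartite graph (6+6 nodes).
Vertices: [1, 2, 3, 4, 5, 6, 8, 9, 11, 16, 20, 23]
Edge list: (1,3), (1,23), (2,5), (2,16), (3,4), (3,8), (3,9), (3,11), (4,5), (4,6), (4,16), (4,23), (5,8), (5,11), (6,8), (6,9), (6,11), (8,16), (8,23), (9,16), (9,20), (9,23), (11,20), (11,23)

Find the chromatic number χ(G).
χ(G) = 2

Clique number ω(G) = 2 (lower bound: χ ≥ ω).
The graph is bipartite (no odd cycle), so 2 colors suffice: χ(G) = 2.
A valid 2-coloring: color 1: [1, 2, 4, 8, 9, 11]; color 2: [3, 5, 6, 16, 20, 23].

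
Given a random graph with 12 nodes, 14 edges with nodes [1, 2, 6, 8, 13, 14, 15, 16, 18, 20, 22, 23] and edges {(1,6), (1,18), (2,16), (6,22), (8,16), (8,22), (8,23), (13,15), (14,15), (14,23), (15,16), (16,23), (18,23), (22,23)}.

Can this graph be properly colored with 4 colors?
Yes, G is 4-colorable

A valid 4-coloring: color 1: [2, 6, 15, 20, 23]; color 2: [1, 13, 14, 16, 22]; color 3: [8, 18].
(χ(G) = 3 ≤ 4.)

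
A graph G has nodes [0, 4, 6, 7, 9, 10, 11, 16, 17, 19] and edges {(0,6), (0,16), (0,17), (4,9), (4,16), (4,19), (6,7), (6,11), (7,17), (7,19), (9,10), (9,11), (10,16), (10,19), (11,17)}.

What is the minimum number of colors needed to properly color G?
Clique number ω(G) = 2 (lower bound: χ ≥ ω).
The graph is bipartite (no odd cycle), so 2 colors suffice: χ(G) = 2.
A valid 2-coloring: color 1: [0, 4, 7, 10, 11]; color 2: [6, 9, 16, 17, 19].

χ(G) = 2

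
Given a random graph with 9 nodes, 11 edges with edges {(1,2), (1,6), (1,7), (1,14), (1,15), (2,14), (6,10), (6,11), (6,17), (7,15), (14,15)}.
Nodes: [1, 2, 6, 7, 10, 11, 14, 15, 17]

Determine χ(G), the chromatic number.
Clique number ω(G) = 3 (lower bound: χ ≥ ω).
The clique on [1, 2, 14] has size 3, forcing χ ≥ 3, and the coloring below uses 3 colors, so χ(G) = 3.
A valid 3-coloring: color 1: [1, 10, 11, 17]; color 2: [2, 6, 15]; color 3: [7, 14].

χ(G) = 3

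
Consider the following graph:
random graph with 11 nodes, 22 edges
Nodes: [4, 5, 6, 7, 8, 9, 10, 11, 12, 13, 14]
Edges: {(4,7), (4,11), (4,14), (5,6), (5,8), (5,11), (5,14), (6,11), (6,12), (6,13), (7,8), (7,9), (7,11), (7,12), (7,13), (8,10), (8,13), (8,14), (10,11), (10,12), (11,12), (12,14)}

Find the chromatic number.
Clique number ω(G) = 3 (lower bound: χ ≥ ω).
The clique on [5, 8, 14] has size 3, forcing χ ≥ 3, and the coloring below uses 3 colors, so χ(G) = 3.
A valid 3-coloring: color 1: [8, 9, 11]; color 2: [6, 7, 10, 14]; color 3: [4, 5, 12, 13].

χ(G) = 3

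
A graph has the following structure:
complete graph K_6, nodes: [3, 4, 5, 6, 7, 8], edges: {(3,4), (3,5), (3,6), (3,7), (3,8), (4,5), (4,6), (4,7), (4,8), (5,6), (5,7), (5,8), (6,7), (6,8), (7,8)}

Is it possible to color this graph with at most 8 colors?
A valid 8-coloring: color 1: [4]; color 2: [6]; color 3: [5]; color 4: [7]; color 5: [8]; color 6: [3].
(χ(G) = 6 ≤ 8.)

Yes, G is 8-colorable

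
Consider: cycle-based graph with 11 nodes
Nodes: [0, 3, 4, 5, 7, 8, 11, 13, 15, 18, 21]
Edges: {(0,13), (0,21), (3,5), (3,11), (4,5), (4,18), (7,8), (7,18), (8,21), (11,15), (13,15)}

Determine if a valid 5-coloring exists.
Yes, G is 5-colorable

A valid 5-coloring: color 1: [3, 4, 7, 15, 21]; color 2: [0, 5, 8, 11, 18]; color 3: [13].
(χ(G) = 3 ≤ 5.)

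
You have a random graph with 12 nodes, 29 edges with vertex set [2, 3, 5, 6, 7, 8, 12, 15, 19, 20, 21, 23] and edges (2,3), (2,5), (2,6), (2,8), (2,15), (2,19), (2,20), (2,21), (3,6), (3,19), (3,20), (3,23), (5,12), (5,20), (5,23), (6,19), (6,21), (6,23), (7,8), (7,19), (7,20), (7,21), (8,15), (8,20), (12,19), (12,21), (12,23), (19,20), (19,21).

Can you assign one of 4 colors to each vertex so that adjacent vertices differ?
Yes, G is 4-colorable

A valid 4-coloring: color 1: [2, 7, 23]; color 2: [5, 8, 19]; color 3: [6, 12, 15, 20]; color 4: [3, 21].
(χ(G) = 4 ≤ 4.)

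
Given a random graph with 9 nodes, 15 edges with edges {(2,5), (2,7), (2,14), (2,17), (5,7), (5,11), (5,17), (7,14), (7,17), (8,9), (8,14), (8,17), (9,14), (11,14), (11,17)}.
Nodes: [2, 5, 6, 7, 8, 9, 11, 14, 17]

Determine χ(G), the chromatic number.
χ(G) = 4

Clique number ω(G) = 4 (lower bound: χ ≥ ω).
The clique on [2, 5, 7, 17] has size 4, forcing χ ≥ 4, and the coloring below uses 4 colors, so χ(G) = 4.
A valid 4-coloring: color 1: [6, 14, 17]; color 2: [2, 8, 11]; color 3: [7, 9]; color 4: [5].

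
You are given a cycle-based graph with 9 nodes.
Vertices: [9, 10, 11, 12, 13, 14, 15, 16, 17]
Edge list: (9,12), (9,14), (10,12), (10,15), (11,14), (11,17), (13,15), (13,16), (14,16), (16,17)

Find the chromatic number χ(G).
Clique number ω(G) = 2 (lower bound: χ ≥ ω).
Odd cycle [14, 9, 12, 10, 15, 13, 16] needs 3 colors (χ ≥ 3).
The coloring below uses 3 colors, so χ(G) = 3.
A valid 3-coloring: color 1: [9, 10, 11, 16]; color 2: [12, 13, 14, 17]; color 3: [15].

χ(G) = 3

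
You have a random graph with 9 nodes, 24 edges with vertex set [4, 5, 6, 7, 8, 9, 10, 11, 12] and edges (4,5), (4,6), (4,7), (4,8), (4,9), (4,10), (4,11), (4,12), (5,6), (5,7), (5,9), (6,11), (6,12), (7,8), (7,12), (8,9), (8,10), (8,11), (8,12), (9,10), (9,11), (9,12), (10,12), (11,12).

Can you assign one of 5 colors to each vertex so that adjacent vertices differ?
A valid 5-coloring: color 1: [4]; color 2: [5, 12]; color 3: [6, 7, 9]; color 4: [8]; color 5: [10, 11].
(χ(G) = 5 ≤ 5.)

Yes, G is 5-colorable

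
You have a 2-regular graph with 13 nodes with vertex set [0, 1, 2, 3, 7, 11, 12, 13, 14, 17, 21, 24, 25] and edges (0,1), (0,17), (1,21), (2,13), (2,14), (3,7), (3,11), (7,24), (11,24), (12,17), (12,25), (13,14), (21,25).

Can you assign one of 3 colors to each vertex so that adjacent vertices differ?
Yes, G is 3-colorable

A valid 3-coloring: color 1: [1, 2, 3, 17, 24, 25]; color 2: [0, 7, 11, 12, 13, 21]; color 3: [14].
(χ(G) = 3 ≤ 3.)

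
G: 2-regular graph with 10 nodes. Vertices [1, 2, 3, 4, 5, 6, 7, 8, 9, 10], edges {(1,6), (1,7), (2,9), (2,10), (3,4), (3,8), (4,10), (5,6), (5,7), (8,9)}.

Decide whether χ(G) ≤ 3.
Yes, G is 3-colorable

A valid 3-coloring: color 1: [2, 4, 6, 7, 8]; color 2: [1, 3, 5, 9, 10].
(χ(G) = 2 ≤ 3.)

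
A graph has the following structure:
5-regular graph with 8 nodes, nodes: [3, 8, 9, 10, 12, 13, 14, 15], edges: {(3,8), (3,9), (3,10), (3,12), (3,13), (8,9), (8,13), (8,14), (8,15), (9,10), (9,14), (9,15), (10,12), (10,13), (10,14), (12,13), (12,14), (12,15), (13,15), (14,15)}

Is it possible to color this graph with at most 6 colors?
Yes, G is 6-colorable

A valid 6-coloring: color 1: [3, 15]; color 2: [8, 10]; color 3: [13, 14]; color 4: [9, 12].
(χ(G) = 4 ≤ 6.)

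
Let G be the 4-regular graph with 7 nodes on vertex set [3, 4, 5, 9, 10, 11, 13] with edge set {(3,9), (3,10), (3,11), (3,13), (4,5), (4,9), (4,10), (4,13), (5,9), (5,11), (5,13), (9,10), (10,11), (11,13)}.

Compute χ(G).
χ(G) = 4

Clique number ω(G) = 3 (lower bound: χ ≥ ω).
Suppose a proper 3-coloring c exists. The clique [3, 9, 10] takes 3 distinct colors; by symmetry let c(3) = 1, c(9) = 2, c(10) = 3.
- Vertex 4: neighbors [9, 10] already have colors [2, 3] ⇒ c(4) = 1.
- Vertex 5: neighbors [4, 9] already have colors [1, 2] ⇒ c(5) = 3.
- Vertex 11: neighbors [3, 5] already have colors [1, 3] ⇒ c(11) = 2.
- Vertex 13: neighbors [3, 11, 5] already have colors [1, 2, 3] — all 3 colors blocked. Contradiction.
The forced assignments end in a contradiction, so G has no proper 3-coloring (χ ≥ 4).
The coloring below uses 4 colors, so χ(G) = 4.
A valid 4-coloring: color 1: [4, 11]; color 2: [3, 5]; color 3: [10, 13]; color 4: [9].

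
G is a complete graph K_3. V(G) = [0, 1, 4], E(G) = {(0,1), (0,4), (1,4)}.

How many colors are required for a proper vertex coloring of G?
Clique number ω(G) = 3 (lower bound: χ ≥ ω).
The clique on [0, 1, 4] has size 3, forcing χ ≥ 3, and the coloring below uses 3 colors, so χ(G) = 3.
A valid 3-coloring: color 1: [4]; color 2: [1]; color 3: [0].

χ(G) = 3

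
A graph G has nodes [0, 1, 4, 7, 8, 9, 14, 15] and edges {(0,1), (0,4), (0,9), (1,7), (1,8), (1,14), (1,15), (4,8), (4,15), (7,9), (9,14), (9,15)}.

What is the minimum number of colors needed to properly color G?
χ(G) = 2

Clique number ω(G) = 2 (lower bound: χ ≥ ω).
The graph is bipartite (no odd cycle), so 2 colors suffice: χ(G) = 2.
A valid 2-coloring: color 1: [1, 4, 9]; color 2: [0, 7, 8, 14, 15].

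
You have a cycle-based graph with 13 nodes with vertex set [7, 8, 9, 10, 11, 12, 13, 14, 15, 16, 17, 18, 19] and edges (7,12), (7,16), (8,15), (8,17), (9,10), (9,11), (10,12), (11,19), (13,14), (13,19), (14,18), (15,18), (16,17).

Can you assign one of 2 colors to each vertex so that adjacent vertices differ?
No, G is not 2-colorable

Odd cycle [12, 7, 16, 17, 8, 15, 18, 14, 13, 19, 11, 9, 10] needs 3 colors (χ ≥ 3).
Hence χ(G) ≥ 3 > 2, so no proper 2-coloring exists.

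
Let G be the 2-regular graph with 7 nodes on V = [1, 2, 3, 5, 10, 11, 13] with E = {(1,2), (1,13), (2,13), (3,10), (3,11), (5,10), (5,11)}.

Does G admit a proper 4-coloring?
Yes, G is 4-colorable

A valid 4-coloring: color 1: [1, 3, 5]; color 2: [10, 11, 13]; color 3: [2].
(χ(G) = 3 ≤ 4.)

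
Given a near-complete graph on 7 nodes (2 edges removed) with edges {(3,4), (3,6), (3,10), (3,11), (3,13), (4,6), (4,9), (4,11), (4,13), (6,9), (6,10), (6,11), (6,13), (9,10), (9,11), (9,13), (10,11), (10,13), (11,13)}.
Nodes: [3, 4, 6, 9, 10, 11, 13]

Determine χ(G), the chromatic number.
Clique number ω(G) = 5 (lower bound: χ ≥ ω).
The clique on [6, 9, 10, 11, 13] has size 5, forcing χ ≥ 5, and the coloring below uses 5 colors, so χ(G) = 5.
A valid 5-coloring: color 1: [13]; color 2: [6]; color 3: [11]; color 4: [3, 9]; color 5: [4, 10].

χ(G) = 5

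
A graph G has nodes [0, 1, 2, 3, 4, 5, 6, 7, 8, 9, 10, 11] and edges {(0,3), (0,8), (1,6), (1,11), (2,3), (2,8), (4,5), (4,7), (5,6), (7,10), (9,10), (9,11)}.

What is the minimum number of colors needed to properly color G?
Clique number ω(G) = 2 (lower bound: χ ≥ ω).
The graph is bipartite (no odd cycle), so 2 colors suffice: χ(G) = 2.
A valid 2-coloring: color 1: [0, 1, 2, 5, 7, 9]; color 2: [3, 4, 6, 8, 10, 11].

χ(G) = 2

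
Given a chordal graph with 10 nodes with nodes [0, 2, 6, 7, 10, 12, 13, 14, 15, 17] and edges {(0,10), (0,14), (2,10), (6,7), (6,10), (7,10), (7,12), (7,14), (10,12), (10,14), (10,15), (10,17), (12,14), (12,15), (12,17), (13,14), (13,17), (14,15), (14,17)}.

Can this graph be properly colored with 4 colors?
A valid 4-coloring: color 1: [10, 13]; color 2: [2, 6, 14]; color 3: [0, 12]; color 4: [7, 15, 17].
(χ(G) = 4 ≤ 4.)

Yes, G is 4-colorable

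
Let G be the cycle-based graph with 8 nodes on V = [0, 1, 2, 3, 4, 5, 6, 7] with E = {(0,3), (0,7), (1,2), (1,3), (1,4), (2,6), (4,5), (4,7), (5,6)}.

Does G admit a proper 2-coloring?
No, G is not 2-colorable

Odd cycle [0, 3, 1, 4, 7] needs 3 colors (χ ≥ 3).
Hence χ(G) ≥ 3 > 2, so no proper 2-coloring exists.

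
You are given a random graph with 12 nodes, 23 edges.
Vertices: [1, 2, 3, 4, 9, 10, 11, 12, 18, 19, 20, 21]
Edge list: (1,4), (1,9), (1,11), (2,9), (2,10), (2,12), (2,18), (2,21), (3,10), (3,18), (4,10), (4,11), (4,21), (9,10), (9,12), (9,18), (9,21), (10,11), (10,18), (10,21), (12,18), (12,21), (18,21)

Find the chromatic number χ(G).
χ(G) = 5

Clique number ω(G) = 5 (lower bound: χ ≥ ω).
The clique on [2, 9, 10, 18, 21] has size 5, forcing χ ≥ 5, and the coloring below uses 5 colors, so χ(G) = 5.
A valid 5-coloring: color 1: [1, 10, 12, 19, 20]; color 2: [3, 11, 21]; color 3: [4, 18]; color 4: [9]; color 5: [2].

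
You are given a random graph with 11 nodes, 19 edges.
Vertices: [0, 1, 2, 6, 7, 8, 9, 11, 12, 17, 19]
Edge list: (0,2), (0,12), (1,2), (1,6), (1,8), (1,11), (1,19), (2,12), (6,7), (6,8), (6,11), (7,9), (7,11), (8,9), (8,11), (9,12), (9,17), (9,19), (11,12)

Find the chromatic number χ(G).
χ(G) = 4

Clique number ω(G) = 4 (lower bound: χ ≥ ω).
The clique on [1, 6, 8, 11] has size 4, forcing χ ≥ 4, and the coloring below uses 4 colors, so χ(G) = 4.
A valid 4-coloring: color 1: [2, 9, 11]; color 2: [1, 7, 12, 17]; color 3: [0, 6, 19]; color 4: [8].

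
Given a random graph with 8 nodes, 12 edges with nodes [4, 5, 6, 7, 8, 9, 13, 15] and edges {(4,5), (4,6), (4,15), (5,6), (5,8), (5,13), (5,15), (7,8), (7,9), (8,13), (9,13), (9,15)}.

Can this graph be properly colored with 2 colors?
The clique on vertices [5, 8, 13] has size 3 > 2, so it alone needs 3 colors.

No, G is not 2-colorable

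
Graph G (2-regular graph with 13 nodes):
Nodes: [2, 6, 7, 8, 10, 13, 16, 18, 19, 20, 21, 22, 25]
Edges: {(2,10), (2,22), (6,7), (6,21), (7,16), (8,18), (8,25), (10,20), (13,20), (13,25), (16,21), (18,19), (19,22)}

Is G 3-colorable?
Yes, G is 3-colorable

A valid 3-coloring: color 1: [2, 6, 16, 18, 20, 25]; color 2: [7, 8, 10, 13, 19, 21]; color 3: [22].
(χ(G) = 3 ≤ 3.)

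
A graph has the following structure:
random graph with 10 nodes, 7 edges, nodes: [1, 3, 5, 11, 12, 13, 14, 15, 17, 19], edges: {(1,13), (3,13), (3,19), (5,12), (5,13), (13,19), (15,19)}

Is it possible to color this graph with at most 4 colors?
Yes, G is 4-colorable

A valid 4-coloring: color 1: [11, 12, 13, 14, 15, 17]; color 2: [1, 5, 19]; color 3: [3].
(χ(G) = 3 ≤ 4.)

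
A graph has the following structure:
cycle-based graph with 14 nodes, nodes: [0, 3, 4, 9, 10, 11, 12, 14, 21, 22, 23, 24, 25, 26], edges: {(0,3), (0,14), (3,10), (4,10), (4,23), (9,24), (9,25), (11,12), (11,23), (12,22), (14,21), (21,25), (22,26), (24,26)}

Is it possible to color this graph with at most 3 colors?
A valid 3-coloring: color 1: [0, 9, 10, 12, 21, 23, 26]; color 2: [3, 4, 11, 14, 22, 24, 25].
(χ(G) = 2 ≤ 3.)

Yes, G is 3-colorable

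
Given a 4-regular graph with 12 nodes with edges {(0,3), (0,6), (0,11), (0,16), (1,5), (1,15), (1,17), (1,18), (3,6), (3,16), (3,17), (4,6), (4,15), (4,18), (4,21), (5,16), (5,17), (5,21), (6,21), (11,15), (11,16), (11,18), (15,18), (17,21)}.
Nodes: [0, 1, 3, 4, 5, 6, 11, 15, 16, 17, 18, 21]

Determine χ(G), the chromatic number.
Clique number ω(G) = 3 (lower bound: χ ≥ ω).
Suppose a proper 3-coloring c exists. The clique [0, 3, 6] takes 3 distinct colors; by symmetry let c(0) = 1, c(3) = 2, c(6) = 3.
- Vertex 16: neighbors [0, 3] already have colors [1, 2] ⇒ c(16) = 3.
- Vertex 11: neighbors [0, 16] already have colors [1, 3] ⇒ c(11) = 2.
- Vertex 4: neighbors [6] already have colors [3]; try each remaining color.
- Case c(4) = 1:
  - Vertex 15: neighbors [4, 11] already have colors [1, 2] ⇒ c(15) = 3.
  - Vertex 18: neighbors [4, 11, 15] already have colors [1, 2, 3] — all 3 colors blocked. Contradiction.
- Case c(4) = 2:
  - Vertex 21: neighbors [4, 6] already have colors [2, 3] ⇒ c(21) = 1.
  - Vertex 5: neighbors [21, 16] already have colors [1, 3] ⇒ c(5) = 2.
  - Vertex 17: neighbors [21, 3] already have colors [1, 2] ⇒ c(17) = 3.
  - Vertex 1: neighbors [5, 17] already have colors [2, 3] ⇒ c(1) = 1.
  - Vertex 15: neighbors [1, 4] already have colors [1, 2] ⇒ c(15) = 3.
  - Vertex 18: neighbors [1, 4, 15] already have colors [1, 2, 3] — all 3 colors blocked. Contradiction.
Every case ends in a contradiction, so G has no proper 3-coloring (χ ≥ 4).
The coloring below uses 4 colors, so χ(G) = 4.
A valid 4-coloring: color 1: [1, 3, 11, 21]; color 2: [6, 16, 17, 18]; color 3: [0, 5, 15]; color 4: [4].

χ(G) = 4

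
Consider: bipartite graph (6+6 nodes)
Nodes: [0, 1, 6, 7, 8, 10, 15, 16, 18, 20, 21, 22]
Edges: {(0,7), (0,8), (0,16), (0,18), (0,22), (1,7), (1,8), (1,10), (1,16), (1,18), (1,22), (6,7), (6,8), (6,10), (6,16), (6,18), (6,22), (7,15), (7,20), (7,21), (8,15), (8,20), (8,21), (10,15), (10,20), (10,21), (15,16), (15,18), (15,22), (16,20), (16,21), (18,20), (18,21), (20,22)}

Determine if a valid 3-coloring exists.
Yes, G is 3-colorable

A valid 3-coloring: color 1: [7, 8, 10, 16, 18, 22]; color 2: [0, 1, 6, 15, 20, 21].
(χ(G) = 2 ≤ 3.)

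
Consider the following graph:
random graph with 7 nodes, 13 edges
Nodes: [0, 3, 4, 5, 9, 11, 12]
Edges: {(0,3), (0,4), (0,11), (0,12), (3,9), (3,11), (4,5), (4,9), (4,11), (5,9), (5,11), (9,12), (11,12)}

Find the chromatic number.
χ(G) = 3

Clique number ω(G) = 3 (lower bound: χ ≥ ω).
The clique on [4, 5, 9] has size 3, forcing χ ≥ 3, and the coloring below uses 3 colors, so χ(G) = 3.
A valid 3-coloring: color 1: [9, 11]; color 2: [3, 4, 12]; color 3: [0, 5].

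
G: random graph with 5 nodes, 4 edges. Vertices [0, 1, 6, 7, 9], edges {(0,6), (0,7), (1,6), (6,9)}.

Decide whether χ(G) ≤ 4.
Yes, G is 4-colorable

A valid 4-coloring: color 1: [6, 7]; color 2: [0, 1, 9].
(χ(G) = 2 ≤ 4.)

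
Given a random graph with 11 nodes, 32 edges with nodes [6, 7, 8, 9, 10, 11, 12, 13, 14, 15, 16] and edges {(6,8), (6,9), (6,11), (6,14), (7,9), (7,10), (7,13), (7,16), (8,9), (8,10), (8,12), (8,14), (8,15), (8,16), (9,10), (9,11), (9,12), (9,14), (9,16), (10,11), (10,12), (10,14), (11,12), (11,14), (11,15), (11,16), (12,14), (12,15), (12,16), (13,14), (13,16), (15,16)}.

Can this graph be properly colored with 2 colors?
No, G is not 2-colorable

The clique on vertices [8, 9, 10, 12, 14] has size 5 > 2, so it alone needs 5 colors.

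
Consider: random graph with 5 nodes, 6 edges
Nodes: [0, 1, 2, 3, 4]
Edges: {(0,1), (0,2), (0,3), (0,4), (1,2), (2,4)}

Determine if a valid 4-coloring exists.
A valid 4-coloring: color 1: [0]; color 2: [2, 3]; color 3: [1, 4].
(χ(G) = 3 ≤ 4.)

Yes, G is 4-colorable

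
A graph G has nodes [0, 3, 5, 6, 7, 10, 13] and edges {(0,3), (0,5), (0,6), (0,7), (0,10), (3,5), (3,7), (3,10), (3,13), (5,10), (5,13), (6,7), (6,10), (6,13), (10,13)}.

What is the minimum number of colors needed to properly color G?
Clique number ω(G) = 4 (lower bound: χ ≥ ω).
The clique on [0, 3, 5, 10] has size 4, forcing χ ≥ 4, and the coloring below uses 4 colors, so χ(G) = 4.
A valid 4-coloring: color 1: [0, 13]; color 2: [7, 10]; color 3: [3, 6]; color 4: [5].

χ(G) = 4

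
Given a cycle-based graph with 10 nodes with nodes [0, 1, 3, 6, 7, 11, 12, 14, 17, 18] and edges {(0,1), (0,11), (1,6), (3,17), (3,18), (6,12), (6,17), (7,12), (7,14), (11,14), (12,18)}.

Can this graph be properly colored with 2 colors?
No, G is not 2-colorable

Odd cycle [17, 3, 18, 12, 6] needs 3 colors (χ ≥ 3).
Hence χ(G) ≥ 3 > 2, so no proper 2-coloring exists.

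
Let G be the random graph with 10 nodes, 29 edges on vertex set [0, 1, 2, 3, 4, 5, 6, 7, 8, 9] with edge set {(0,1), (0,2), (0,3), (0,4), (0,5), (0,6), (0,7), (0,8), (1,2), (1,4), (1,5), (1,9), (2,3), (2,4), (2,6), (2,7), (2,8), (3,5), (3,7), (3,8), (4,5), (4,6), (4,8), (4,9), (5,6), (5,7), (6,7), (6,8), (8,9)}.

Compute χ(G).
Clique number ω(G) = 5 (lower bound: χ ≥ ω).
The clique on [0, 2, 4, 6, 8] has size 5, forcing χ ≥ 5, and the coloring below uses 5 colors, so χ(G) = 5.
A valid 5-coloring: color 1: [0, 9]; color 2: [2, 5]; color 3: [3, 4]; color 4: [1, 7, 8]; color 5: [6].

χ(G) = 5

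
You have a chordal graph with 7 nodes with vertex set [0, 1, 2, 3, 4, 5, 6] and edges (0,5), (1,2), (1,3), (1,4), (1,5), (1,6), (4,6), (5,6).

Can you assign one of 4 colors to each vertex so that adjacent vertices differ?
A valid 4-coloring: color 1: [0, 1]; color 2: [2, 3, 4, 5]; color 3: [6].
(χ(G) = 3 ≤ 4.)

Yes, G is 4-colorable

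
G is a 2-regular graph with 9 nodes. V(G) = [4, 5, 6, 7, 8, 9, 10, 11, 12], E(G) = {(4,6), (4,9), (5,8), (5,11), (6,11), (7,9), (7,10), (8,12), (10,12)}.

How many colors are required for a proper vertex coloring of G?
Clique number ω(G) = 2 (lower bound: χ ≥ ω).
Odd cycle [7, 9, 4, 6, 11, 5, 8, 12, 10] needs 3 colors (χ ≥ 3).
The coloring below uses 3 colors, so χ(G) = 3.
A valid 3-coloring: color 1: [5, 6, 9, 12]; color 2: [4, 8, 10, 11]; color 3: [7].

χ(G) = 3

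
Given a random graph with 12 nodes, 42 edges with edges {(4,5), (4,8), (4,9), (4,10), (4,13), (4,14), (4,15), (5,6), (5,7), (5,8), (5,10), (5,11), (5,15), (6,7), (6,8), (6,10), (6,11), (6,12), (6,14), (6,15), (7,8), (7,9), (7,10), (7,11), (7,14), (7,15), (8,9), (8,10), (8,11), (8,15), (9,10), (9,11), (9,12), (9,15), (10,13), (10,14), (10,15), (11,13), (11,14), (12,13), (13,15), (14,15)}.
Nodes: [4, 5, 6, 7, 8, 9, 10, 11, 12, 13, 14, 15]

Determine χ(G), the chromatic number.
χ(G) = 6

Clique number ω(G) = 6 (lower bound: χ ≥ ω).
The clique on [5, 6, 7, 8, 10, 15] has size 6, forcing χ ≥ 6, and the coloring below uses 6 colors, so χ(G) = 6.
A valid 6-coloring: color 1: [10, 11, 12]; color 2: [15]; color 3: [8, 13, 14]; color 4: [4, 6]; color 5: [7]; color 6: [5, 9].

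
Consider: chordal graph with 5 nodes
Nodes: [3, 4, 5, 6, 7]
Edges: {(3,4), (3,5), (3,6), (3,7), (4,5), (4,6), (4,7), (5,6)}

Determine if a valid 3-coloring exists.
The clique on vertices [3, 4, 5, 6] has size 4 > 3, so it alone needs 4 colors.

No, G is not 3-colorable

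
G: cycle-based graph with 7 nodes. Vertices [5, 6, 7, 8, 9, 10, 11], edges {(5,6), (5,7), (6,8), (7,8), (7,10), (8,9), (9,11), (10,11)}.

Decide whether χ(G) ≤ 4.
A valid 4-coloring: color 1: [5, 8, 11]; color 2: [6, 7, 9]; color 3: [10].
(χ(G) = 3 ≤ 4.)

Yes, G is 4-colorable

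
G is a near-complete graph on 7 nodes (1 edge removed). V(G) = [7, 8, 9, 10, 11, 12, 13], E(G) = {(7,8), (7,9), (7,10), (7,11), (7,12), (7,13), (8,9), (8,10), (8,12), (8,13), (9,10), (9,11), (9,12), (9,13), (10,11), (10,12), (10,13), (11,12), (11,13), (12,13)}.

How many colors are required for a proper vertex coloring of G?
Clique number ω(G) = 6 (lower bound: χ ≥ ω).
The clique on [7, 8, 9, 10, 12, 13] has size 6, forcing χ ≥ 6, and the coloring below uses 6 colors, so χ(G) = 6.
A valid 6-coloring: color 1: [10]; color 2: [9]; color 3: [12]; color 4: [7]; color 5: [13]; color 6: [8, 11].

χ(G) = 6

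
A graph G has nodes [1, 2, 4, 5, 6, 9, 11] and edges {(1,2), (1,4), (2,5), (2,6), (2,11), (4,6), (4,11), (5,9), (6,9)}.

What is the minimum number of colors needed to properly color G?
Clique number ω(G) = 2 (lower bound: χ ≥ ω).
The graph is bipartite (no odd cycle), so 2 colors suffice: χ(G) = 2.
A valid 2-coloring: color 1: [2, 4, 9]; color 2: [1, 5, 6, 11].

χ(G) = 2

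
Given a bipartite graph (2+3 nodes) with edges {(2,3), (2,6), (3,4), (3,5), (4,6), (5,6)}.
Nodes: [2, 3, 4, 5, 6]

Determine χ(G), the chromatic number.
Clique number ω(G) = 2 (lower bound: χ ≥ ω).
The graph is bipartite (no odd cycle), so 2 colors suffice: χ(G) = 2.
A valid 2-coloring: color 1: [3, 6]; color 2: [2, 4, 5].

χ(G) = 2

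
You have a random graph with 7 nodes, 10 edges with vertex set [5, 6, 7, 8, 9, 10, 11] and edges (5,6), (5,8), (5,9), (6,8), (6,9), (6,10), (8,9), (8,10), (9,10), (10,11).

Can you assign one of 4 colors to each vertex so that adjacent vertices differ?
Yes, G is 4-colorable

A valid 4-coloring: color 1: [7, 8, 11]; color 2: [9]; color 3: [5, 10]; color 4: [6].
(χ(G) = 4 ≤ 4.)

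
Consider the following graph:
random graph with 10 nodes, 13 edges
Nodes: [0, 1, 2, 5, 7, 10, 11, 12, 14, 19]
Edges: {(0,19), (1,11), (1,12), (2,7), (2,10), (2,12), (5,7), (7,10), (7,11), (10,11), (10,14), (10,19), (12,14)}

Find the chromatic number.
χ(G) = 3

Clique number ω(G) = 3 (lower bound: χ ≥ ω).
The clique on [2, 7, 10] has size 3, forcing χ ≥ 3, and the coloring below uses 3 colors, so χ(G) = 3.
A valid 3-coloring: color 1: [0, 5, 10, 12]; color 2: [1, 7, 14, 19]; color 3: [2, 11].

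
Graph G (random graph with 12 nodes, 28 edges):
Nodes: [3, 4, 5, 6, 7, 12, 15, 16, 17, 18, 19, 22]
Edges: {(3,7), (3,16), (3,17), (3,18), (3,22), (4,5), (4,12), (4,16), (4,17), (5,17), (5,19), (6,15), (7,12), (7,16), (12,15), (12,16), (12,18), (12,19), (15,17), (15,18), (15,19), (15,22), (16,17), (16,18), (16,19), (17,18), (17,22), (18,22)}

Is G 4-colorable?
A valid 4-coloring: color 1: [5, 6, 16, 22]; color 2: [12, 17]; color 3: [4, 7, 18, 19]; color 4: [3, 15].
(χ(G) = 4 ≤ 4.)

Yes, G is 4-colorable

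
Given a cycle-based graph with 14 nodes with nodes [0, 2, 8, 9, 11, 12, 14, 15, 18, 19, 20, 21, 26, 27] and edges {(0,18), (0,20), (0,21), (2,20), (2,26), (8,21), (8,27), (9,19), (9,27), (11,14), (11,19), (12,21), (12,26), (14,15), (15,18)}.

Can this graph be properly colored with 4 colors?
Yes, G is 4-colorable

A valid 4-coloring: color 1: [14, 18, 19, 20, 21, 26, 27]; color 2: [0, 2, 8, 9, 11, 12, 15].
(χ(G) = 2 ≤ 4.)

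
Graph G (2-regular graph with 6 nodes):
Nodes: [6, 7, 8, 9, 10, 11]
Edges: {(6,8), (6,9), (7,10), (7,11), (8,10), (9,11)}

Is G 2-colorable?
Yes, G is 2-colorable

A valid 2-coloring: color 1: [7, 8, 9]; color 2: [6, 10, 11].
(χ(G) = 2 ≤ 2.)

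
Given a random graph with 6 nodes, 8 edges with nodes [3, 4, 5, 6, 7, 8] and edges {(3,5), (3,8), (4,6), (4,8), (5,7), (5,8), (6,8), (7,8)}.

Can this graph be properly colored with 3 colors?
Yes, G is 3-colorable

A valid 3-coloring: color 1: [8]; color 2: [5, 6]; color 3: [3, 4, 7].
(χ(G) = 3 ≤ 3.)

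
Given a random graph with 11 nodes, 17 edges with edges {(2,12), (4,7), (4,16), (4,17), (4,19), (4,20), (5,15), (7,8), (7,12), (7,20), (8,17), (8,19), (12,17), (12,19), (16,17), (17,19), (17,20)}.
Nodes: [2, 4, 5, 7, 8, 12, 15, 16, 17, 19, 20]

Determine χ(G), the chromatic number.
χ(G) = 3

Clique number ω(G) = 3 (lower bound: χ ≥ ω).
The clique on [4, 7, 20] has size 3, forcing χ ≥ 3, and the coloring below uses 3 colors, so χ(G) = 3.
A valid 3-coloring: color 1: [2, 7, 15, 17]; color 2: [4, 5, 8, 12]; color 3: [16, 19, 20].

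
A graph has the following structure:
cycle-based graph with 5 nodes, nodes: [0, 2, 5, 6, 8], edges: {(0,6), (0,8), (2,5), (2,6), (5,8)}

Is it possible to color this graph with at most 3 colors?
A valid 3-coloring: color 1: [5, 6]; color 2: [2, 8]; color 3: [0].
(χ(G) = 3 ≤ 3.)

Yes, G is 3-colorable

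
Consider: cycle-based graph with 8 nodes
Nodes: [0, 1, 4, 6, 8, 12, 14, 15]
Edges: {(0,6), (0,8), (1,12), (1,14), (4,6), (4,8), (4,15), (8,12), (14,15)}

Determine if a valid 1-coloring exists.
Edge (0,8) forces its endpoints to differ, so 1 color is not enough.

No, G is not 1-colorable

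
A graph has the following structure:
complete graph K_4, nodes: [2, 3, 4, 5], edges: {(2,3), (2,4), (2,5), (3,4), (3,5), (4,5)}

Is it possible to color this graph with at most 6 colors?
A valid 6-coloring: color 1: [3]; color 2: [4]; color 3: [5]; color 4: [2].
(χ(G) = 4 ≤ 6.)

Yes, G is 6-colorable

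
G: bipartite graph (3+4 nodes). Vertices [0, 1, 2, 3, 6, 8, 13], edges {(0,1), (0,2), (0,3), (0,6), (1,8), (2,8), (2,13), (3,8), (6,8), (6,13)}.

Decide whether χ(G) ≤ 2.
A valid 2-coloring: color 1: [0, 8, 13]; color 2: [1, 2, 3, 6].
(χ(G) = 2 ≤ 2.)

Yes, G is 2-colorable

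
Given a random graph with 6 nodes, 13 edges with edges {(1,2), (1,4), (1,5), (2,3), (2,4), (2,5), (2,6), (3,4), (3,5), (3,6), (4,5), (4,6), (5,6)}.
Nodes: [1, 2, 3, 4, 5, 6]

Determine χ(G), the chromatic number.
χ(G) = 5

Clique number ω(G) = 5 (lower bound: χ ≥ ω).
The clique on [2, 3, 4, 5, 6] has size 5, forcing χ ≥ 5, and the coloring below uses 5 colors, so χ(G) = 5.
A valid 5-coloring: color 1: [2]; color 2: [5]; color 3: [4]; color 4: [1, 3]; color 5: [6].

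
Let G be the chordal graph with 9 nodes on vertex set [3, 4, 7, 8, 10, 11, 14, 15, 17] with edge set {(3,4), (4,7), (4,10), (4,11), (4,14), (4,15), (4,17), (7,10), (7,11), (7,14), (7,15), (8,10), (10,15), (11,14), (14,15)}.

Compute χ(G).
Clique number ω(G) = 4 (lower bound: χ ≥ ω).
The clique on [4, 7, 10, 15] has size 4, forcing χ ≥ 4, and the coloring below uses 4 colors, so χ(G) = 4.
A valid 4-coloring: color 1: [4, 8]; color 2: [3, 7, 17]; color 3: [10, 14]; color 4: [11, 15].

χ(G) = 4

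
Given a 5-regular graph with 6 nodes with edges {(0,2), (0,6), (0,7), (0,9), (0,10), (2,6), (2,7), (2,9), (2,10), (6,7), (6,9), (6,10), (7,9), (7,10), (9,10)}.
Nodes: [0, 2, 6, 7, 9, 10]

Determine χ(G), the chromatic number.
Clique number ω(G) = 6 (lower bound: χ ≥ ω).
The clique on [0, 2, 6, 7, 9, 10] has size 6, forcing χ ≥ 6, and the coloring below uses 6 colors, so χ(G) = 6.
A valid 6-coloring: color 1: [10]; color 2: [0]; color 3: [6]; color 4: [7]; color 5: [2]; color 6: [9].

χ(G) = 6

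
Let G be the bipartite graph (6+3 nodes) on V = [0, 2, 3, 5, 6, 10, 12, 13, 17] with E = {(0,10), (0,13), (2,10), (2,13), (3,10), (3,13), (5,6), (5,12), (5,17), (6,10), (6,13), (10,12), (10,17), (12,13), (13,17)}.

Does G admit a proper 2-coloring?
Yes, G is 2-colorable

A valid 2-coloring: color 1: [5, 10, 13]; color 2: [0, 2, 3, 6, 12, 17].
(χ(G) = 2 ≤ 2.)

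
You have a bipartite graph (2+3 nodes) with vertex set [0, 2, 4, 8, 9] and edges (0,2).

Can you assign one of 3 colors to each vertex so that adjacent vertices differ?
A valid 3-coloring: color 1: [2, 4, 8, 9]; color 2: [0].
(χ(G) = 2 ≤ 3.)

Yes, G is 3-colorable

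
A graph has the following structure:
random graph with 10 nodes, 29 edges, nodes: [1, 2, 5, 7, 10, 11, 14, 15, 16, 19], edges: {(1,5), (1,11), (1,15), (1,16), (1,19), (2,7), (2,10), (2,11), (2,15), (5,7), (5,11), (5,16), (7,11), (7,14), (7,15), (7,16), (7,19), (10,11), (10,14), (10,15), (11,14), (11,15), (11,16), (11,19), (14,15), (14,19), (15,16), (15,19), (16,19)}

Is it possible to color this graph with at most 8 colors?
Yes, G is 8-colorable

A valid 8-coloring: color 1: [11]; color 2: [5, 15]; color 3: [1, 7, 10]; color 4: [2, 19]; color 5: [14, 16].
(χ(G) = 5 ≤ 8.)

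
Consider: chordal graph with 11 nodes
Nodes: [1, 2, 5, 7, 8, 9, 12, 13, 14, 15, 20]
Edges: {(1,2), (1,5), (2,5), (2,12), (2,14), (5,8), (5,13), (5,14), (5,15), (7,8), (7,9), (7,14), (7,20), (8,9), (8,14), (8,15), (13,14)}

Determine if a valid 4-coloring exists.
Yes, G is 4-colorable

A valid 4-coloring: color 1: [5, 7, 12]; color 2: [1, 9, 14, 15, 20]; color 3: [2, 8, 13].
(χ(G) = 3 ≤ 4.)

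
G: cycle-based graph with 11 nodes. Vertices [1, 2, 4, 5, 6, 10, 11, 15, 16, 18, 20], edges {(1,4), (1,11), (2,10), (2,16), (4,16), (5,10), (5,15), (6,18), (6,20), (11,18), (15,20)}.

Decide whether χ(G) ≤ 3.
A valid 3-coloring: color 1: [2, 4, 6, 11, 15]; color 2: [1, 5, 16, 18, 20]; color 3: [10].
(χ(G) = 3 ≤ 3.)

Yes, G is 3-colorable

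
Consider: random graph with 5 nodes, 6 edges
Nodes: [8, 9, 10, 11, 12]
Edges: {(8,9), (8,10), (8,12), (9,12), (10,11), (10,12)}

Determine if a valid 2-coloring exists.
The clique on vertices [8, 9, 12] has size 3 > 2, so it alone needs 3 colors.

No, G is not 2-colorable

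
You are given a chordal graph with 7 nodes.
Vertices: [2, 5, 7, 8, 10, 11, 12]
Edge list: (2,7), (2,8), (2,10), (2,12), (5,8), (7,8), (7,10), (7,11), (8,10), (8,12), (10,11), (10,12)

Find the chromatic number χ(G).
Clique number ω(G) = 4 (lower bound: χ ≥ ω).
The clique on [2, 8, 10, 12] has size 4, forcing χ ≥ 4, and the coloring below uses 4 colors, so χ(G) = 4.
A valid 4-coloring: color 1: [8, 11]; color 2: [5, 10]; color 3: [2]; color 4: [7, 12].

χ(G) = 4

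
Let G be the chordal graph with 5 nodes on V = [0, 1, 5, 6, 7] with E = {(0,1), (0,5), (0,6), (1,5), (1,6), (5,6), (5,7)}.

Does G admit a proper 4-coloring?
A valid 4-coloring: color 1: [5]; color 2: [1, 7]; color 3: [6]; color 4: [0].
(χ(G) = 4 ≤ 4.)

Yes, G is 4-colorable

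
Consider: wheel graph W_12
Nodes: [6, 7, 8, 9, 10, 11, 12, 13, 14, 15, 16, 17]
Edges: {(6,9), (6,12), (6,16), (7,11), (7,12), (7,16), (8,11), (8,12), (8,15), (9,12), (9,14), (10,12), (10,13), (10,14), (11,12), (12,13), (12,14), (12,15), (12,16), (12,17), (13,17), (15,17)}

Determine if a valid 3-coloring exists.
No, G is not 3-colorable

Odd cycle [17, 13, 10, 14, 9, 6, 16, 7, 11, 8, 15] needs 3 colors (χ ≥ 3).
Vertex 12 is adjacent to every vertex of [6, 7, 8, 9, 10, 11, 13, 14, 15, 16, 17], which already need 3 colors among themselves, so 12 needs a new color (χ ≥ 4).
Hence χ(G) ≥ 4 > 3, so no proper 3-coloring exists.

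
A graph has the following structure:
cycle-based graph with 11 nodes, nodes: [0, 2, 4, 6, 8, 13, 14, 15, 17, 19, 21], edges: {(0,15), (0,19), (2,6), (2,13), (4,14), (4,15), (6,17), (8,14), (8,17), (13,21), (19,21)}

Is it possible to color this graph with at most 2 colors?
Odd cycle [8, 17, 6, 2, 13, 21, 19, 0, 15, 4, 14] needs 3 colors (χ ≥ 3).
Hence χ(G) ≥ 3 > 2, so no proper 2-coloring exists.

No, G is not 2-colorable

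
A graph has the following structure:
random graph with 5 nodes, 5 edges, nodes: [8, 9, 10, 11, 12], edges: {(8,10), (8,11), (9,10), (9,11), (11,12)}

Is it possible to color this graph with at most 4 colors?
Yes, G is 4-colorable

A valid 4-coloring: color 1: [10, 11]; color 2: [8, 9, 12].
(χ(G) = 2 ≤ 4.)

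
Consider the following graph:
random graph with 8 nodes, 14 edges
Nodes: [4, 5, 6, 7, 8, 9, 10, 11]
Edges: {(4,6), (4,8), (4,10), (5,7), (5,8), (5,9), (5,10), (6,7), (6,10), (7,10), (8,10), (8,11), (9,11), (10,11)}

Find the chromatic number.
Clique number ω(G) = 3 (lower bound: χ ≥ ω).
Odd cycle [4, 8, 5, 7, 6] needs 3 colors (χ ≥ 3).
Vertex 10 is adjacent to every vertex of [4, 5, 6, 7, 8], which already need 3 colors among themselves, so 10 needs a new color (χ ≥ 4).
The coloring below uses 4 colors, so χ(G) = 4.
A valid 4-coloring: color 1: [9, 10]; color 2: [7, 8]; color 3: [4, 5, 11]; color 4: [6].

χ(G) = 4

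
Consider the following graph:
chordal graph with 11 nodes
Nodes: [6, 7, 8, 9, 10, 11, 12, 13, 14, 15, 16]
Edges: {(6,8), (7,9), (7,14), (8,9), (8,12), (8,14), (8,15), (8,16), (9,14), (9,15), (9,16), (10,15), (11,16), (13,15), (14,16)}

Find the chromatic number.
χ(G) = 4

Clique number ω(G) = 4 (lower bound: χ ≥ ω).
The clique on [8, 9, 14, 16] has size 4, forcing χ ≥ 4, and the coloring below uses 4 colors, so χ(G) = 4.
A valid 4-coloring: color 1: [7, 8, 10, 11, 13]; color 2: [6, 9, 12]; color 3: [14, 15]; color 4: [16].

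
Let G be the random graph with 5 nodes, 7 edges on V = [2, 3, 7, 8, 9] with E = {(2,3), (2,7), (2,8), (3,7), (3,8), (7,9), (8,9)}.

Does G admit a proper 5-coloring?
A valid 5-coloring: color 1: [7, 8]; color 2: [2, 9]; color 3: [3].
(χ(G) = 3 ≤ 5.)

Yes, G is 5-colorable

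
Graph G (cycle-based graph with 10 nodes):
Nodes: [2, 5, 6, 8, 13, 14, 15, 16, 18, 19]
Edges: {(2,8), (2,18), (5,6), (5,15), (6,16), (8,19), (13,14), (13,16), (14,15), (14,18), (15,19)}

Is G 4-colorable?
A valid 4-coloring: color 1: [6, 8, 13, 15, 18]; color 2: [2, 5, 14, 16, 19].
(χ(G) = 2 ≤ 4.)

Yes, G is 4-colorable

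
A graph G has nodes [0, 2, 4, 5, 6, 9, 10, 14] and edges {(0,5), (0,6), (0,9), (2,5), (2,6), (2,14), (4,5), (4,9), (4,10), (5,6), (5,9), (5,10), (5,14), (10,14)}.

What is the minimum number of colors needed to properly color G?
χ(G) = 4

Clique number ω(G) = 3 (lower bound: χ ≥ ω).
Odd cycle [14, 10, 4, 9, 0, 6, 2] needs 3 colors (χ ≥ 3).
Vertex 5 is adjacent to every vertex of [0, 2, 4, 6, 9, 10, 14], which already need 3 colors among themselves, so 5 needs a new color (χ ≥ 4).
The coloring below uses 4 colors, so χ(G) = 4.
A valid 4-coloring: color 1: [5]; color 2: [4, 6, 14]; color 3: [2, 9, 10]; color 4: [0].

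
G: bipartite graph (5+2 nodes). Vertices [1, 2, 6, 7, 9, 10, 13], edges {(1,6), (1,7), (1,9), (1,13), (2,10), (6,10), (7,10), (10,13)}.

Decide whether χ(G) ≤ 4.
Yes, G is 4-colorable

A valid 4-coloring: color 1: [1, 10]; color 2: [2, 6, 7, 9, 13].
(χ(G) = 2 ≤ 4.)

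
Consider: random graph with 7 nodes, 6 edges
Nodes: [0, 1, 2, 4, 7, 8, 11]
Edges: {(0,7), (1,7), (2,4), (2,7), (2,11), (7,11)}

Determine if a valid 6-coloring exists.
Yes, G is 6-colorable

A valid 6-coloring: color 1: [4, 7, 8]; color 2: [0, 1, 2]; color 3: [11].
(χ(G) = 3 ≤ 6.)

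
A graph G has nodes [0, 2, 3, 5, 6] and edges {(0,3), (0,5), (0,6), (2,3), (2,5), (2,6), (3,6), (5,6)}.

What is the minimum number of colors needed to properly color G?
χ(G) = 3

Clique number ω(G) = 3 (lower bound: χ ≥ ω).
The clique on [0, 3, 6] has size 3, forcing χ ≥ 3, and the coloring below uses 3 colors, so χ(G) = 3.
A valid 3-coloring: color 1: [6]; color 2: [0, 2]; color 3: [3, 5].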